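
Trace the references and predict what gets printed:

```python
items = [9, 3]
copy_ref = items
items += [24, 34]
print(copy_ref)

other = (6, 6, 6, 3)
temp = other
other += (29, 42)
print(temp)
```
[9, 3, 24, 34]
(6, 6, 6, 3)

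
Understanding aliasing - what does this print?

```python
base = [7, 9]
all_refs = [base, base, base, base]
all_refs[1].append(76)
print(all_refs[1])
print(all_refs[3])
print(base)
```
[7, 9, 76]
[7, 9, 76]
[7, 9, 76]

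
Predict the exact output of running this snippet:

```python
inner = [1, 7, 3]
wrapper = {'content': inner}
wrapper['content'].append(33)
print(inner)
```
[1, 7, 3, 33]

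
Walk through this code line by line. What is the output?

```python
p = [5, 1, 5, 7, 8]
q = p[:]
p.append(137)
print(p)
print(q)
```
[5, 1, 5, 7, 8, 137]
[5, 1, 5, 7, 8]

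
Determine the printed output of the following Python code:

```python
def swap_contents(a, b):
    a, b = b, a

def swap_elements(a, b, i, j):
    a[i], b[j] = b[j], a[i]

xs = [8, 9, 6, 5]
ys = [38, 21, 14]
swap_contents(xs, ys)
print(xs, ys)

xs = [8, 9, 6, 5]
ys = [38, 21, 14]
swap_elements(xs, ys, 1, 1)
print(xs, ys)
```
[8, 9, 6, 5] [38, 21, 14]
[8, 21, 6, 5] [38, 9, 14]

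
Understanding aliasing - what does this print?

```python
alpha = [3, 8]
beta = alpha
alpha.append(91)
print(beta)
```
[3, 8, 91]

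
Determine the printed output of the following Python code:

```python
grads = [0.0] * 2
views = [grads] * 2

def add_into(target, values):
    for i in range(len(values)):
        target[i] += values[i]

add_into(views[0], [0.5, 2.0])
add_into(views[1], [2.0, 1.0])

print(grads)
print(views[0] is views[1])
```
[2.5, 3.0]
True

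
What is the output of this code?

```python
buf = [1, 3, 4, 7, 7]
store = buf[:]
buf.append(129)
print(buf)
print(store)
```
[1, 3, 4, 7, 7, 129]
[1, 3, 4, 7, 7]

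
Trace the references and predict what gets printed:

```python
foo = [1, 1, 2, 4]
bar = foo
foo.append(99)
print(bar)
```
[1, 1, 2, 4, 99]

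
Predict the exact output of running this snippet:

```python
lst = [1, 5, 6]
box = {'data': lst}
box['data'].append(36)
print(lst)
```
[1, 5, 6, 36]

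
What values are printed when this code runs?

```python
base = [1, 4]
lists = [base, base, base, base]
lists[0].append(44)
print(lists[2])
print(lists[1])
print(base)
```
[1, 4, 44]
[1, 4, 44]
[1, 4, 44]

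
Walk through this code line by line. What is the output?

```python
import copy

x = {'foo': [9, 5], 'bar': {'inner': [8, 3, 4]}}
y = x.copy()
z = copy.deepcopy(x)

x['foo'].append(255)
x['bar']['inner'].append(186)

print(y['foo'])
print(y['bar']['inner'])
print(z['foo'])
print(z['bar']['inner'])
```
[9, 5, 255]
[8, 3, 4, 186]
[9, 5]
[8, 3, 4]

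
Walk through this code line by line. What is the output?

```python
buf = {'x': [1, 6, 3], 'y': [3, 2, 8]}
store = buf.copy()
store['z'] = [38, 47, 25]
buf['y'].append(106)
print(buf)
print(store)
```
{'x': [1, 6, 3], 'y': [3, 2, 8, 106]}
{'x': [1, 6, 3], 'y': [3, 2, 8, 106], 'z': [38, 47, 25]}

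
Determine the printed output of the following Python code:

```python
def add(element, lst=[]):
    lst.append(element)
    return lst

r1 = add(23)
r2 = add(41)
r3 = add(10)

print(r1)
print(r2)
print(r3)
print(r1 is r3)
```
[23, 41, 10]
[23, 41, 10]
[23, 41, 10]
True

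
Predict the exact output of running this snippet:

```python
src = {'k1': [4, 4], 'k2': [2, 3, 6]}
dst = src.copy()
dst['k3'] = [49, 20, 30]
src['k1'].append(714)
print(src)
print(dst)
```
{'k1': [4, 4, 714], 'k2': [2, 3, 6]}
{'k1': [4, 4, 714], 'k2': [2, 3, 6], 'k3': [49, 20, 30]}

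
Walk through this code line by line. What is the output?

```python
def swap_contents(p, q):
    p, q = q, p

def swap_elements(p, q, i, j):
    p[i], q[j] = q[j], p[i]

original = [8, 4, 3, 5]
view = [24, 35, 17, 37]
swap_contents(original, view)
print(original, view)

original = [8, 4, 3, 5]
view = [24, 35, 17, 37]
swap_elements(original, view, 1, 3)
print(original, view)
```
[8, 4, 3, 5] [24, 35, 17, 37]
[8, 37, 3, 5] [24, 35, 17, 4]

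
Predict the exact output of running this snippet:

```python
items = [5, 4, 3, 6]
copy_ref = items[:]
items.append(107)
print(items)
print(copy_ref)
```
[5, 4, 3, 6, 107]
[5, 4, 3, 6]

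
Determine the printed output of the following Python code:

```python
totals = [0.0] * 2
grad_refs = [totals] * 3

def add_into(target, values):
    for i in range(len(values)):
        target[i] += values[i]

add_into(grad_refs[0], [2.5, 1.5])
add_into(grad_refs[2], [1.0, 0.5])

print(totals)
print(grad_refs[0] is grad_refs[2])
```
[3.5, 2.0]
True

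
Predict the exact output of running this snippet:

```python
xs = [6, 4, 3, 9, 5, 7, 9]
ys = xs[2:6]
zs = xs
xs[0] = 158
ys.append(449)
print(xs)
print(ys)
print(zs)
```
[158, 4, 3, 9, 5, 7, 9]
[3, 9, 5, 7, 449]
[158, 4, 3, 9, 5, 7, 9]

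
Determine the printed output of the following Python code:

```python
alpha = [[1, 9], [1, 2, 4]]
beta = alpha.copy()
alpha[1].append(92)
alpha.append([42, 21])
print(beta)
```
[[1, 9], [1, 2, 4, 92]]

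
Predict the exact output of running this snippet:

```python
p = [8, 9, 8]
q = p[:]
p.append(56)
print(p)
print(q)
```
[8, 9, 8, 56]
[8, 9, 8]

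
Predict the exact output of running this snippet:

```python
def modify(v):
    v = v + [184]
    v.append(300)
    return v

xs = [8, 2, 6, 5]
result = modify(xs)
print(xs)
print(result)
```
[8, 2, 6, 5]
[8, 2, 6, 5, 184, 300]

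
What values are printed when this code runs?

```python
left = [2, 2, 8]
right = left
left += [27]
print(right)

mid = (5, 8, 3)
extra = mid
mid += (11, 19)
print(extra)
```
[2, 2, 8, 27]
(5, 8, 3)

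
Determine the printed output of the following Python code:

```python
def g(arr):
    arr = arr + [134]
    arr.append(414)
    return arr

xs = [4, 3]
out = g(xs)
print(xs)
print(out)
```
[4, 3]
[4, 3, 134, 414]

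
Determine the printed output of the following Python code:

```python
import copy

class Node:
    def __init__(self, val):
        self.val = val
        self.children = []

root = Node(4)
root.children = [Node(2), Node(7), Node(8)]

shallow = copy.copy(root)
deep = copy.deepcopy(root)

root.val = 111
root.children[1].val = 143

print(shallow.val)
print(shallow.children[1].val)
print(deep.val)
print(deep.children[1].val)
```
4
143
4
7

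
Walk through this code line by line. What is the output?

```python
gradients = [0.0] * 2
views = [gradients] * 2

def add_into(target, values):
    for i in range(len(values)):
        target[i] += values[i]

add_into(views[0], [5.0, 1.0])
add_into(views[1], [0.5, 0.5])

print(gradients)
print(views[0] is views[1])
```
[5.5, 1.5]
True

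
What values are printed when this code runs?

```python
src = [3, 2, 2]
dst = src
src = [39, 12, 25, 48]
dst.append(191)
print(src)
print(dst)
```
[39, 12, 25, 48]
[3, 2, 2, 191]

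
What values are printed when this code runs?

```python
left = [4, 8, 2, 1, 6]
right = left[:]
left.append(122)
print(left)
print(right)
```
[4, 8, 2, 1, 6, 122]
[4, 8, 2, 1, 6]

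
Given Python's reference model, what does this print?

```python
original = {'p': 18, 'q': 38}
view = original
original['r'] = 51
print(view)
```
{'p': 18, 'q': 38, 'r': 51}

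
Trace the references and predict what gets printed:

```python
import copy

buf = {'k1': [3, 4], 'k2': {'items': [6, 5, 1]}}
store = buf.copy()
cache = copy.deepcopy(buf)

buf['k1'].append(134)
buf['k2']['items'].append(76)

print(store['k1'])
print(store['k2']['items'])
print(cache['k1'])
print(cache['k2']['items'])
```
[3, 4, 134]
[6, 5, 1, 76]
[3, 4]
[6, 5, 1]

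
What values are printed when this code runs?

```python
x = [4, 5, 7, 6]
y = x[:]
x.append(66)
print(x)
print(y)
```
[4, 5, 7, 6, 66]
[4, 5, 7, 6]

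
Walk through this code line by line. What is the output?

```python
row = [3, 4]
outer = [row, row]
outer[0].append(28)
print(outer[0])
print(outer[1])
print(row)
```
[3, 4, 28]
[3, 4, 28]
[3, 4, 28]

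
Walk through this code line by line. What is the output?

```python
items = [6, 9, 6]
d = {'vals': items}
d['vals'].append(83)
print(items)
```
[6, 9, 6, 83]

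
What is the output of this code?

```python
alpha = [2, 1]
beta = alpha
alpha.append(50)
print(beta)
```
[2, 1, 50]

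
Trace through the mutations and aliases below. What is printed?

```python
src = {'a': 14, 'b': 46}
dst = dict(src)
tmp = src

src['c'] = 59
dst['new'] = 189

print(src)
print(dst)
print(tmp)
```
{'a': 14, 'b': 46, 'c': 59}
{'a': 14, 'b': 46, 'new': 189}
{'a': 14, 'b': 46, 'c': 59}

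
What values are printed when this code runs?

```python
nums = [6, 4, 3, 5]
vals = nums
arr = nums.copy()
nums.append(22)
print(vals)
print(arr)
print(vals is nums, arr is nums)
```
[6, 4, 3, 5, 22]
[6, 4, 3, 5]
True False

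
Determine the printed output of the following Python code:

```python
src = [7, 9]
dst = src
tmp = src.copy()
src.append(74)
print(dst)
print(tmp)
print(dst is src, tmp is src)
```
[7, 9, 74]
[7, 9]
True False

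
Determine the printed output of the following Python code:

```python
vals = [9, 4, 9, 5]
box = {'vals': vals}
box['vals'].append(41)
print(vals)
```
[9, 4, 9, 5, 41]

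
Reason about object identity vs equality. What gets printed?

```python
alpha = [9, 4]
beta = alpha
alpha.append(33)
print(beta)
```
[9, 4, 33]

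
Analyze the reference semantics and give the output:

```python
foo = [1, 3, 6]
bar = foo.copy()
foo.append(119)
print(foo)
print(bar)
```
[1, 3, 6, 119]
[1, 3, 6]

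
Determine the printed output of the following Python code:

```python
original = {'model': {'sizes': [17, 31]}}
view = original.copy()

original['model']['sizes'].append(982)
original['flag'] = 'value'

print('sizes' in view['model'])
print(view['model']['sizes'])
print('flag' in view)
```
True
[17, 31, 982]
False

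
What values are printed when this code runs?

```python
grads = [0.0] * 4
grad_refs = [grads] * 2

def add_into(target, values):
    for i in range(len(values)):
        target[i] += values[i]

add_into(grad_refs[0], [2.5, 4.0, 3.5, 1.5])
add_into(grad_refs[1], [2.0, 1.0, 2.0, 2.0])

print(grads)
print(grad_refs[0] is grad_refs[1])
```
[4.5, 5.0, 5.5, 3.5]
True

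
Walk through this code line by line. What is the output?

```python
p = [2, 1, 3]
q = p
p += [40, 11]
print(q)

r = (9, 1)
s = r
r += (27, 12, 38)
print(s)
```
[2, 1, 3, 40, 11]
(9, 1)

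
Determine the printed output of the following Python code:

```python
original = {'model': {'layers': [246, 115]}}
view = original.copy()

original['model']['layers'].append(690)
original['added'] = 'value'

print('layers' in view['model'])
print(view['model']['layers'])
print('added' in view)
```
True
[246, 115, 690]
False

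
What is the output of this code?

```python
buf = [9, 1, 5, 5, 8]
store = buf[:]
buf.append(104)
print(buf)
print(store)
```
[9, 1, 5, 5, 8, 104]
[9, 1, 5, 5, 8]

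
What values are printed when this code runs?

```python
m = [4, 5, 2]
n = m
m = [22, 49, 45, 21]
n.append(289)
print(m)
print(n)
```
[22, 49, 45, 21]
[4, 5, 2, 289]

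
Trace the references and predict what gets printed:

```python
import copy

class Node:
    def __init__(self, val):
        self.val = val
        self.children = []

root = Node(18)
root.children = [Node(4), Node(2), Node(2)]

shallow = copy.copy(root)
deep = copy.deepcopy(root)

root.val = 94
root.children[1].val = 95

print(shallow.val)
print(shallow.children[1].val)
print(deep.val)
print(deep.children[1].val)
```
18
95
18
2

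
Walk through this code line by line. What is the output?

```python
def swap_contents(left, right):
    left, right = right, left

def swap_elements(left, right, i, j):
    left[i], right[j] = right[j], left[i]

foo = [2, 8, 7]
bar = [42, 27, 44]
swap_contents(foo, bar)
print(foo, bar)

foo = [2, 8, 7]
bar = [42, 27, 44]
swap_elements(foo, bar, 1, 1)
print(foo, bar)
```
[2, 8, 7] [42, 27, 44]
[2, 27, 7] [42, 8, 44]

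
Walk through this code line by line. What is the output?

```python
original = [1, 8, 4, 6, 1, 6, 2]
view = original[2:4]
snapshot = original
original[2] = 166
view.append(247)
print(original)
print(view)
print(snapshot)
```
[1, 8, 166, 6, 1, 6, 2]
[4, 6, 247]
[1, 8, 166, 6, 1, 6, 2]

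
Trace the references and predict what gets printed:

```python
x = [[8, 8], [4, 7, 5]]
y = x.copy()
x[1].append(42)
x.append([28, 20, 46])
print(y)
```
[[8, 8], [4, 7, 5, 42]]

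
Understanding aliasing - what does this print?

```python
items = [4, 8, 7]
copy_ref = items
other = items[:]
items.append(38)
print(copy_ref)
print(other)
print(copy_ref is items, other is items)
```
[4, 8, 7, 38]
[4, 8, 7]
True False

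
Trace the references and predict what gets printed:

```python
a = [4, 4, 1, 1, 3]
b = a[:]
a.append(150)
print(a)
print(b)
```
[4, 4, 1, 1, 3, 150]
[4, 4, 1, 1, 3]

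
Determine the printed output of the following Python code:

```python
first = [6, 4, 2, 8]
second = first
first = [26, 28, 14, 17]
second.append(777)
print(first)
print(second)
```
[26, 28, 14, 17]
[6, 4, 2, 8, 777]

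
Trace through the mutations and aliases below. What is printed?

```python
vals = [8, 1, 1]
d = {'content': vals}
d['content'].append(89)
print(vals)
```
[8, 1, 1, 89]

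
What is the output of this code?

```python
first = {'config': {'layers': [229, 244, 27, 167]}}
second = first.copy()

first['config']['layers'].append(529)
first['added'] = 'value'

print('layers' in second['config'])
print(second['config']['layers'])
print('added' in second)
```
True
[229, 244, 27, 167, 529]
False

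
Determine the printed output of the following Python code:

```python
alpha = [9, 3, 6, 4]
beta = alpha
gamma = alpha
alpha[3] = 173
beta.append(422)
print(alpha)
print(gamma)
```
[9, 3, 6, 173, 422]
[9, 3, 6, 173, 422]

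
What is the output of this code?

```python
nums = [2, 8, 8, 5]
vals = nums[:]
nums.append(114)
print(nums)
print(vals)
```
[2, 8, 8, 5, 114]
[2, 8, 8, 5]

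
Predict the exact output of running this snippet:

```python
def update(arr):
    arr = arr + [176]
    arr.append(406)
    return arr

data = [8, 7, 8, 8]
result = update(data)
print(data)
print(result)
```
[8, 7, 8, 8]
[8, 7, 8, 8, 176, 406]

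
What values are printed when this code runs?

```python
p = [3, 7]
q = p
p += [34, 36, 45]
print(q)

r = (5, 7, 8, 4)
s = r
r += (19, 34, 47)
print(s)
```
[3, 7, 34, 36, 45]
(5, 7, 8, 4)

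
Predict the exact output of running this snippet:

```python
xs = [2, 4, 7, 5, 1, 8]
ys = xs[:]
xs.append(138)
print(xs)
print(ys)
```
[2, 4, 7, 5, 1, 8, 138]
[2, 4, 7, 5, 1, 8]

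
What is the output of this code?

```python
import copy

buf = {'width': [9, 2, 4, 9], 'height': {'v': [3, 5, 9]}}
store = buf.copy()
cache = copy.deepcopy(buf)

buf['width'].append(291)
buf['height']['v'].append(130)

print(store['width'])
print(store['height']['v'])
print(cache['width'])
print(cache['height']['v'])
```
[9, 2, 4, 9, 291]
[3, 5, 9, 130]
[9, 2, 4, 9]
[3, 5, 9]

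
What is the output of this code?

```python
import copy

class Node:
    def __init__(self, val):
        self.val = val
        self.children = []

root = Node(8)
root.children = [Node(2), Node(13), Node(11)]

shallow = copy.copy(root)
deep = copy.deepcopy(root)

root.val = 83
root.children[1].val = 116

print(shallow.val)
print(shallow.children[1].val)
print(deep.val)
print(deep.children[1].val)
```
8
116
8
13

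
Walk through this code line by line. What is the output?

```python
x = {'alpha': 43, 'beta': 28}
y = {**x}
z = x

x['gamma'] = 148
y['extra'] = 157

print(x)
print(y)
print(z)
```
{'alpha': 43, 'beta': 28, 'gamma': 148}
{'alpha': 43, 'beta': 28, 'extra': 157}
{'alpha': 43, 'beta': 28, 'gamma': 148}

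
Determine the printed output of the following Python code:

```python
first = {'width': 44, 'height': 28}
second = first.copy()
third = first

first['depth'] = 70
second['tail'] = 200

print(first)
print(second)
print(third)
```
{'width': 44, 'height': 28, 'depth': 70}
{'width': 44, 'height': 28, 'tail': 200}
{'width': 44, 'height': 28, 'depth': 70}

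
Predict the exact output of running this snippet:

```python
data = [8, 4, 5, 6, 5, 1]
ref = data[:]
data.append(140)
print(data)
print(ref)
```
[8, 4, 5, 6, 5, 1, 140]
[8, 4, 5, 6, 5, 1]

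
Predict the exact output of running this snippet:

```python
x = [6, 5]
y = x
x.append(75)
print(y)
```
[6, 5, 75]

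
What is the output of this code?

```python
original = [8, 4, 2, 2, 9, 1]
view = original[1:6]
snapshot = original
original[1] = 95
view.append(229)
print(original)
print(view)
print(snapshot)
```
[8, 95, 2, 2, 9, 1]
[4, 2, 2, 9, 1, 229]
[8, 95, 2, 2, 9, 1]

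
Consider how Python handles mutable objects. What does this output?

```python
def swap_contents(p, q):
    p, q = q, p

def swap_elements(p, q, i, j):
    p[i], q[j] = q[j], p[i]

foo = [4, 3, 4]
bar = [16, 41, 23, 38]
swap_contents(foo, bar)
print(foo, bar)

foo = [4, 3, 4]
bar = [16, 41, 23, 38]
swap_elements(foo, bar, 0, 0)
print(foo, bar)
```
[4, 3, 4] [16, 41, 23, 38]
[16, 3, 4] [4, 41, 23, 38]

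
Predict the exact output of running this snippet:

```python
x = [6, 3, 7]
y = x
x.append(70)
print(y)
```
[6, 3, 7, 70]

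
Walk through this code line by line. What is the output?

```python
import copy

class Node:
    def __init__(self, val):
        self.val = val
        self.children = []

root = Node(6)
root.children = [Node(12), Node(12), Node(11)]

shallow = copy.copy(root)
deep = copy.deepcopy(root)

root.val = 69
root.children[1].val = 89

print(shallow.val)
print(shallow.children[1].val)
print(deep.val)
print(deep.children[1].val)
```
6
89
6
12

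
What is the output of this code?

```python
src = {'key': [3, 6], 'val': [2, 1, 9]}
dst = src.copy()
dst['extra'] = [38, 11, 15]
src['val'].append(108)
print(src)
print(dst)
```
{'key': [3, 6], 'val': [2, 1, 9, 108]}
{'key': [3, 6], 'val': [2, 1, 9, 108], 'extra': [38, 11, 15]}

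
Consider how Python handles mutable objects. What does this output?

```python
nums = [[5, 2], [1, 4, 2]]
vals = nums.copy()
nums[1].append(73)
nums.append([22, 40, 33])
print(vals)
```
[[5, 2], [1, 4, 2, 73]]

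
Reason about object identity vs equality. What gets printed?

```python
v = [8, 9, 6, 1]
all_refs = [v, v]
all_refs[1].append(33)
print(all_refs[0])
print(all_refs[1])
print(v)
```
[8, 9, 6, 1, 33]
[8, 9, 6, 1, 33]
[8, 9, 6, 1, 33]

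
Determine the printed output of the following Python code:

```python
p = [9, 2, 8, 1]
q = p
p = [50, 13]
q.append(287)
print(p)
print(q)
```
[50, 13]
[9, 2, 8, 1, 287]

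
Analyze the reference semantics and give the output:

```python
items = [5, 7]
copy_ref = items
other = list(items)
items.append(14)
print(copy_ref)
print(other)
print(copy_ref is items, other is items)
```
[5, 7, 14]
[5, 7]
True False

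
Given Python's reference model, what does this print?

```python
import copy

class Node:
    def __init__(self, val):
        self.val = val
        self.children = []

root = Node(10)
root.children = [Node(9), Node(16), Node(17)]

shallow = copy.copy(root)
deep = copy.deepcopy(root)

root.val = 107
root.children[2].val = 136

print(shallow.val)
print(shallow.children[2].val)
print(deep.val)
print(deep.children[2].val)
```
10
136
10
17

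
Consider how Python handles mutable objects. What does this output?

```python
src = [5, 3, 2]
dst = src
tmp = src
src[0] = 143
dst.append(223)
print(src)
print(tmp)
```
[143, 3, 2, 223]
[143, 3, 2, 223]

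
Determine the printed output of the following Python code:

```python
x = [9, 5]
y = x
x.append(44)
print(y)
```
[9, 5, 44]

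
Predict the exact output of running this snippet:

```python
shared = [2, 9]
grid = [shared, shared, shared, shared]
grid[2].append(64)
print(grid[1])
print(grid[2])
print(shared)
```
[2, 9, 64]
[2, 9, 64]
[2, 9, 64]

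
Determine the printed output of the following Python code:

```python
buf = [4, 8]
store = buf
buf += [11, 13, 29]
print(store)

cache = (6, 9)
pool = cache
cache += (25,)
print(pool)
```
[4, 8, 11, 13, 29]
(6, 9)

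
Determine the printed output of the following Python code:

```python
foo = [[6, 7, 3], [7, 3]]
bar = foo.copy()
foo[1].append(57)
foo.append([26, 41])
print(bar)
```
[[6, 7, 3], [7, 3, 57]]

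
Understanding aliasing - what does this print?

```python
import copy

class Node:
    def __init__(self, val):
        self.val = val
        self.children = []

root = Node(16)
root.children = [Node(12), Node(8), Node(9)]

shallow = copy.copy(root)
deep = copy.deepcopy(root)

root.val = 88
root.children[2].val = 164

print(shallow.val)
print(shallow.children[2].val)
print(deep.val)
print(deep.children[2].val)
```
16
164
16
9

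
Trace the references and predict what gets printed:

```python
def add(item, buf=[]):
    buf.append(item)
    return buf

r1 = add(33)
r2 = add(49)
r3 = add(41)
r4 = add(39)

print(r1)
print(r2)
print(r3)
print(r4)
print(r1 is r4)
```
[33, 49, 41, 39]
[33, 49, 41, 39]
[33, 49, 41, 39]
[33, 49, 41, 39]
True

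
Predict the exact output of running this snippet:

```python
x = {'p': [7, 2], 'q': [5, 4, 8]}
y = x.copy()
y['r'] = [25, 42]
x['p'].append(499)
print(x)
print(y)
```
{'p': [7, 2, 499], 'q': [5, 4, 8]}
{'p': [7, 2, 499], 'q': [5, 4, 8], 'r': [25, 42]}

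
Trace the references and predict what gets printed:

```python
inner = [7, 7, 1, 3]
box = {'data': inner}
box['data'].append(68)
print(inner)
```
[7, 7, 1, 3, 68]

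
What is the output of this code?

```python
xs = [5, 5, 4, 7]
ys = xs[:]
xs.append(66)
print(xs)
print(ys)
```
[5, 5, 4, 7, 66]
[5, 5, 4, 7]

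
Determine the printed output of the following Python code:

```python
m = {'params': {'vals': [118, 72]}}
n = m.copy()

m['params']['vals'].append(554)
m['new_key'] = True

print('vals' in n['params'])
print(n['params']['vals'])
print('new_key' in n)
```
True
[118, 72, 554]
False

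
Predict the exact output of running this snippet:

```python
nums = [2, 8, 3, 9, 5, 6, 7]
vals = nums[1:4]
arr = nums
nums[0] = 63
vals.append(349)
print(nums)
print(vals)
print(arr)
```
[63, 8, 3, 9, 5, 6, 7]
[8, 3, 9, 349]
[63, 8, 3, 9, 5, 6, 7]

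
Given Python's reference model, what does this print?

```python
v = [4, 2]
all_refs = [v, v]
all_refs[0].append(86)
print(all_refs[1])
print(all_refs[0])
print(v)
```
[4, 2, 86]
[4, 2, 86]
[4, 2, 86]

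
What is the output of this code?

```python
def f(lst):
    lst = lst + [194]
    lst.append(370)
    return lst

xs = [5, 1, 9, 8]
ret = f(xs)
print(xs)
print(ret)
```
[5, 1, 9, 8]
[5, 1, 9, 8, 194, 370]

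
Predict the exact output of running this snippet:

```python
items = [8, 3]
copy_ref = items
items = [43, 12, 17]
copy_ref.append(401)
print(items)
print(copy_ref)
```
[43, 12, 17]
[8, 3, 401]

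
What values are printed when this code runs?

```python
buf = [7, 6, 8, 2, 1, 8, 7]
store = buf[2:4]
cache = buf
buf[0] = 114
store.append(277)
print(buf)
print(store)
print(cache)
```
[114, 6, 8, 2, 1, 8, 7]
[8, 2, 277]
[114, 6, 8, 2, 1, 8, 7]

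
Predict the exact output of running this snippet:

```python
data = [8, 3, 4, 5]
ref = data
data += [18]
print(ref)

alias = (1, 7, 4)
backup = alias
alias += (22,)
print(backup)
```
[8, 3, 4, 5, 18]
(1, 7, 4)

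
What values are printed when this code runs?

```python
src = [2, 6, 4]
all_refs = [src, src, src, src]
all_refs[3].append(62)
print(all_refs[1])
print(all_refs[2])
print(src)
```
[2, 6, 4, 62]
[2, 6, 4, 62]
[2, 6, 4, 62]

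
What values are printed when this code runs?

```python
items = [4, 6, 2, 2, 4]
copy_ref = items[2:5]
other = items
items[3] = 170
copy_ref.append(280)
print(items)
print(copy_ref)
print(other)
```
[4, 6, 2, 170, 4]
[2, 2, 4, 280]
[4, 6, 2, 170, 4]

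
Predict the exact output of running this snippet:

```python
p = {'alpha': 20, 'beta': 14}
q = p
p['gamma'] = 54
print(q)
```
{'alpha': 20, 'beta': 14, 'gamma': 54}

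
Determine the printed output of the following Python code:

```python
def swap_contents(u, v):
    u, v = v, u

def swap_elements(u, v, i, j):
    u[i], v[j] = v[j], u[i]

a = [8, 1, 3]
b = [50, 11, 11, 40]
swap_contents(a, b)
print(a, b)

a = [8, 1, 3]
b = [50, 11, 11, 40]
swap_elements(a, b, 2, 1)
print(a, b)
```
[8, 1, 3] [50, 11, 11, 40]
[8, 1, 11] [50, 3, 11, 40]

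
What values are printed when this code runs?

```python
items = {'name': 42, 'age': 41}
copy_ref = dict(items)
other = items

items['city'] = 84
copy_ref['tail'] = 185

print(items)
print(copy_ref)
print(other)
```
{'name': 42, 'age': 41, 'city': 84}
{'name': 42, 'age': 41, 'tail': 185}
{'name': 42, 'age': 41, 'city': 84}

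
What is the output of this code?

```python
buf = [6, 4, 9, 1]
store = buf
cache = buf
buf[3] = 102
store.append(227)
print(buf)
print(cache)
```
[6, 4, 9, 102, 227]
[6, 4, 9, 102, 227]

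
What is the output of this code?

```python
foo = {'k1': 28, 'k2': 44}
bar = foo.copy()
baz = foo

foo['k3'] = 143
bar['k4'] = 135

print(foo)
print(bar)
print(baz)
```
{'k1': 28, 'k2': 44, 'k3': 143}
{'k1': 28, 'k2': 44, 'k4': 135}
{'k1': 28, 'k2': 44, 'k3': 143}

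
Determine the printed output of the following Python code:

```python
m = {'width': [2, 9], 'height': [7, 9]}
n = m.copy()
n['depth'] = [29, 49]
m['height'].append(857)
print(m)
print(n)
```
{'width': [2, 9], 'height': [7, 9, 857]}
{'width': [2, 9], 'height': [7, 9, 857], 'depth': [29, 49]}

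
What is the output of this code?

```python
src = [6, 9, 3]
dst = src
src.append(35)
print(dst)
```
[6, 9, 3, 35]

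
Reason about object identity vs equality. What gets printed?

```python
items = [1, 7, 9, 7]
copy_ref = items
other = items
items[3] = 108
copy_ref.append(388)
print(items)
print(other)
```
[1, 7, 9, 108, 388]
[1, 7, 9, 108, 388]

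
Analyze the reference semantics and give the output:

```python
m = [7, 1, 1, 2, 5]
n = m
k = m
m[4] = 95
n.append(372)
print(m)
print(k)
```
[7, 1, 1, 2, 95, 372]
[7, 1, 1, 2, 95, 372]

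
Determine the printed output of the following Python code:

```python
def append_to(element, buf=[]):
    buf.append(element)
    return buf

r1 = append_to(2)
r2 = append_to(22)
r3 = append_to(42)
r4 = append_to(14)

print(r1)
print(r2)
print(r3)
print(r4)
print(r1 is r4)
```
[2, 22, 42, 14]
[2, 22, 42, 14]
[2, 22, 42, 14]
[2, 22, 42, 14]
True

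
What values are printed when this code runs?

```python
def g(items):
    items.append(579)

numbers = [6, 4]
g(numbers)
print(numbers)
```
[6, 4, 579]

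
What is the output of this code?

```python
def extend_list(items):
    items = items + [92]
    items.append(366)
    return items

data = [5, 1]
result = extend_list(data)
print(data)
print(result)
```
[5, 1]
[5, 1, 92, 366]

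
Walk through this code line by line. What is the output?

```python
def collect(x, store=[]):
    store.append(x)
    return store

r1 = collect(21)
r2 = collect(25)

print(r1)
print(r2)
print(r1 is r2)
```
[21, 25]
[21, 25]
True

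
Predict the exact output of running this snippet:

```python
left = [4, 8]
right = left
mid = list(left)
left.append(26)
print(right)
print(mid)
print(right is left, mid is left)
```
[4, 8, 26]
[4, 8]
True False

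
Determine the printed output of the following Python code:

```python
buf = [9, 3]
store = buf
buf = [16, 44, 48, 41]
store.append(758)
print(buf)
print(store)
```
[16, 44, 48, 41]
[9, 3, 758]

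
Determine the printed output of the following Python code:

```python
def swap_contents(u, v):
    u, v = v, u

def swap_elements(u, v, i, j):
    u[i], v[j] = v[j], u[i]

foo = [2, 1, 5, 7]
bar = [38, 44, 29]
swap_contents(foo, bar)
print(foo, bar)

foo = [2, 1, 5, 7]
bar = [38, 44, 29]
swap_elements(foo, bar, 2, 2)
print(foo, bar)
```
[2, 1, 5, 7] [38, 44, 29]
[2, 1, 29, 7] [38, 44, 5]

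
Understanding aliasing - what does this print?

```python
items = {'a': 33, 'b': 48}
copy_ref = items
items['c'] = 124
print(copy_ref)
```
{'a': 33, 'b': 48, 'c': 124}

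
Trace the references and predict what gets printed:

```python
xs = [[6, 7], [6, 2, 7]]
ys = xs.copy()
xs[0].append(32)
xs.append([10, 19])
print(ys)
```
[[6, 7, 32], [6, 2, 7]]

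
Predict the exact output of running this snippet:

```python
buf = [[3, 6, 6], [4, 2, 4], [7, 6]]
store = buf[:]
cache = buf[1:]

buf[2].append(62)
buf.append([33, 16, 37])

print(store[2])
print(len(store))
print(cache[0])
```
[7, 6, 62]
3
[4, 2, 4]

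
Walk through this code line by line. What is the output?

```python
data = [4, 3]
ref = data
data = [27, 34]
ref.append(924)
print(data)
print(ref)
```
[27, 34]
[4, 3, 924]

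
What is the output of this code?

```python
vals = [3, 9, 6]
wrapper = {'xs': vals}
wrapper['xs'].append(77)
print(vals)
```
[3, 9, 6, 77]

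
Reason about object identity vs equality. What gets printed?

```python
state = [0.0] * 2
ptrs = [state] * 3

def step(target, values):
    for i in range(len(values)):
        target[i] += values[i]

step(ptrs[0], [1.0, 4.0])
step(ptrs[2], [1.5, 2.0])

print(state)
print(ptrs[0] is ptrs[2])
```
[2.5, 6.0]
True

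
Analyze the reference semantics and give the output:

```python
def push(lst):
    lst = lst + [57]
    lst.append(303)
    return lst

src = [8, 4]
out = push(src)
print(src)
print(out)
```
[8, 4]
[8, 4, 57, 303]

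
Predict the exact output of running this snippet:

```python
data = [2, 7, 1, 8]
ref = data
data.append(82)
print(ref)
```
[2, 7, 1, 8, 82]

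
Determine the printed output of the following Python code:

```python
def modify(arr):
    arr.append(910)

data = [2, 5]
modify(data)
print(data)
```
[2, 5, 910]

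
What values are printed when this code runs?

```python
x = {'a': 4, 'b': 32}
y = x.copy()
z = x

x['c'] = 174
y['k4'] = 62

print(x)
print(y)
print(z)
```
{'a': 4, 'b': 32, 'c': 174}
{'a': 4, 'b': 32, 'k4': 62}
{'a': 4, 'b': 32, 'c': 174}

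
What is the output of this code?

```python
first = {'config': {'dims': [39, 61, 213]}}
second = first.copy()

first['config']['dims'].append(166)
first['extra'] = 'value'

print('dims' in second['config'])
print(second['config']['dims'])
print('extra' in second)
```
True
[39, 61, 213, 166]
False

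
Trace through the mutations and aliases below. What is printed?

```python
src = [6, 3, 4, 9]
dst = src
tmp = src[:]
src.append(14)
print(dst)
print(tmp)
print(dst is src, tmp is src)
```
[6, 3, 4, 9, 14]
[6, 3, 4, 9]
True False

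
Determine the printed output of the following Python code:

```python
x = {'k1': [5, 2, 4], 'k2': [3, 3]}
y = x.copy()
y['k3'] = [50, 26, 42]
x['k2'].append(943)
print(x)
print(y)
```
{'k1': [5, 2, 4], 'k2': [3, 3, 943]}
{'k1': [5, 2, 4], 'k2': [3, 3, 943], 'k3': [50, 26, 42]}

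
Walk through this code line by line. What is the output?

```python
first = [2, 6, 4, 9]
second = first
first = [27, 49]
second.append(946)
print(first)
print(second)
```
[27, 49]
[2, 6, 4, 9, 946]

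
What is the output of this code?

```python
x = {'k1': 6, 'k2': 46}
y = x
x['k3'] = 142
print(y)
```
{'k1': 6, 'k2': 46, 'k3': 142}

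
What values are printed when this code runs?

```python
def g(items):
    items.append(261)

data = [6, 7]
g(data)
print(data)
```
[6, 7, 261]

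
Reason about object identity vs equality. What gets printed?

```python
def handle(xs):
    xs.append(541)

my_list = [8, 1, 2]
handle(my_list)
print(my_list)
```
[8, 1, 2, 541]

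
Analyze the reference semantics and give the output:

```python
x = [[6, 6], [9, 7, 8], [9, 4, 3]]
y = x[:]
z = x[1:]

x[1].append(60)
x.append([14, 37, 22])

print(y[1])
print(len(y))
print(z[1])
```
[9, 7, 8, 60]
3
[9, 4, 3]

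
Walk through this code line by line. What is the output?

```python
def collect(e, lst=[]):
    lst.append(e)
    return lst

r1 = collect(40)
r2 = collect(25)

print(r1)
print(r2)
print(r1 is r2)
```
[40, 25]
[40, 25]
True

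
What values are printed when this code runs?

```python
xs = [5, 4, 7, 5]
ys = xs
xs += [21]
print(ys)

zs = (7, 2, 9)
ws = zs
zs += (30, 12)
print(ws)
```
[5, 4, 7, 5, 21]
(7, 2, 9)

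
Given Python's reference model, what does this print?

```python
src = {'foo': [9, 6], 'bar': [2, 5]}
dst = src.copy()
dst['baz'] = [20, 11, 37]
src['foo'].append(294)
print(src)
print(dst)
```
{'foo': [9, 6, 294], 'bar': [2, 5]}
{'foo': [9, 6, 294], 'bar': [2, 5], 'baz': [20, 11, 37]}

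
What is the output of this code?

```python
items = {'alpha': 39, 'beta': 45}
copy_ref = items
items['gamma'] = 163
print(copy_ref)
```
{'alpha': 39, 'beta': 45, 'gamma': 163}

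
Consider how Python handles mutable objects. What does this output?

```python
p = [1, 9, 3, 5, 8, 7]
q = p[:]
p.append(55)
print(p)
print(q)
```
[1, 9, 3, 5, 8, 7, 55]
[1, 9, 3, 5, 8, 7]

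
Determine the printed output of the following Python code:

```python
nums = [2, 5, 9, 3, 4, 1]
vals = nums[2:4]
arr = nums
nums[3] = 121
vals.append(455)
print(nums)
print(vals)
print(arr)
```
[2, 5, 9, 121, 4, 1]
[9, 3, 455]
[2, 5, 9, 121, 4, 1]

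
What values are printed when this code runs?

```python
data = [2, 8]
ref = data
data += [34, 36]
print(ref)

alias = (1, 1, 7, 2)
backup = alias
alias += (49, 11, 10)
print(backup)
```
[2, 8, 34, 36]
(1, 1, 7, 2)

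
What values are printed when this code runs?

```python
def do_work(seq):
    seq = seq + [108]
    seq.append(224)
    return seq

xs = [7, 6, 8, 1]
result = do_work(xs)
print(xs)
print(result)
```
[7, 6, 8, 1]
[7, 6, 8, 1, 108, 224]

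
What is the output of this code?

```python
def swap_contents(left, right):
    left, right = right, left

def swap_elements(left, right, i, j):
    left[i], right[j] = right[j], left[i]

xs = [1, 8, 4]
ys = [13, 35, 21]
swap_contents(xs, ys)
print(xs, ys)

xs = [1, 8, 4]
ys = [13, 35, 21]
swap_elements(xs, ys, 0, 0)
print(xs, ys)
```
[1, 8, 4] [13, 35, 21]
[13, 8, 4] [1, 35, 21]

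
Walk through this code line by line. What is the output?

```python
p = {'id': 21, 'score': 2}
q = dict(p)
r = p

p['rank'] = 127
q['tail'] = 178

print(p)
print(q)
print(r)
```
{'id': 21, 'score': 2, 'rank': 127}
{'id': 21, 'score': 2, 'tail': 178}
{'id': 21, 'score': 2, 'rank': 127}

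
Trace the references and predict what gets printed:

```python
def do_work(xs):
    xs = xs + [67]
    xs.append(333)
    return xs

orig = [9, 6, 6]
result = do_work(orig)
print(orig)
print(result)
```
[9, 6, 6]
[9, 6, 6, 67, 333]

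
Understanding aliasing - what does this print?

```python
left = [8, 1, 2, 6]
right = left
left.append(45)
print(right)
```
[8, 1, 2, 6, 45]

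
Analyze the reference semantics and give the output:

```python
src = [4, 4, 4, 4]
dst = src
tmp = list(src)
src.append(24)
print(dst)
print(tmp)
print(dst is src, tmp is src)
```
[4, 4, 4, 4, 24]
[4, 4, 4, 4]
True False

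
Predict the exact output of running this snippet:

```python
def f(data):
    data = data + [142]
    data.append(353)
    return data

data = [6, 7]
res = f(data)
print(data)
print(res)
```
[6, 7]
[6, 7, 142, 353]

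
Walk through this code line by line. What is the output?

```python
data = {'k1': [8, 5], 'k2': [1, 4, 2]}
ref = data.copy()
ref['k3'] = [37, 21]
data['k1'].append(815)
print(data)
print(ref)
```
{'k1': [8, 5, 815], 'k2': [1, 4, 2]}
{'k1': [8, 5, 815], 'k2': [1, 4, 2], 'k3': [37, 21]}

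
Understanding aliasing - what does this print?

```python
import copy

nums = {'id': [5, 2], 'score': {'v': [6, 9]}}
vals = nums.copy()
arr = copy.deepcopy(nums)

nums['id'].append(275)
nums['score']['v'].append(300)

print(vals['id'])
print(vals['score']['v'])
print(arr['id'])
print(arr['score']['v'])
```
[5, 2, 275]
[6, 9, 300]
[5, 2]
[6, 9]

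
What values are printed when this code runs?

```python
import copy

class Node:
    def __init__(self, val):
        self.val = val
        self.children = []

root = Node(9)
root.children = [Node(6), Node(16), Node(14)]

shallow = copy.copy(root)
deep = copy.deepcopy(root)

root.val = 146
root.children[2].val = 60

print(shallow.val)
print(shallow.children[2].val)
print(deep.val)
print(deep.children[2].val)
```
9
60
9
14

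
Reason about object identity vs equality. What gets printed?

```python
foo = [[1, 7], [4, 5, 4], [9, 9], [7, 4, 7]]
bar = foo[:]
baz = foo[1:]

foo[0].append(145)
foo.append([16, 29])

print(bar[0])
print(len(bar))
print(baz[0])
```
[1, 7, 145]
4
[4, 5, 4]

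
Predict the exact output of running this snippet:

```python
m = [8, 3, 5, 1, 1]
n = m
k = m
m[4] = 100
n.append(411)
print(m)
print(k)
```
[8, 3, 5, 1, 100, 411]
[8, 3, 5, 1, 100, 411]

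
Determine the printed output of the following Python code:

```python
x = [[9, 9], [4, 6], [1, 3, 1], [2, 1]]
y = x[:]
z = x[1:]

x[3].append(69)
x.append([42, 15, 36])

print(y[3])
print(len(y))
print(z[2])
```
[2, 1, 69]
4
[2, 1, 69]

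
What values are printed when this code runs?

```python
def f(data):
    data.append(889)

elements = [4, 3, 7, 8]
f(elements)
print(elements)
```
[4, 3, 7, 8, 889]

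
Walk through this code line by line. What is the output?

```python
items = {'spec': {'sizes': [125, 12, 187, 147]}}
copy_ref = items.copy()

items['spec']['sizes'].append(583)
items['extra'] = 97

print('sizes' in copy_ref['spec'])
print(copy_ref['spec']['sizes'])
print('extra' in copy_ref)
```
True
[125, 12, 187, 147, 583]
False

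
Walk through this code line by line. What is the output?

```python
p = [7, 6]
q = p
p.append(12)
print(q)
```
[7, 6, 12]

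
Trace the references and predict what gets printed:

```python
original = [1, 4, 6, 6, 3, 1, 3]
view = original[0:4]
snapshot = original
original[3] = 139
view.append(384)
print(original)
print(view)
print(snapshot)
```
[1, 4, 6, 139, 3, 1, 3]
[1, 4, 6, 6, 384]
[1, 4, 6, 139, 3, 1, 3]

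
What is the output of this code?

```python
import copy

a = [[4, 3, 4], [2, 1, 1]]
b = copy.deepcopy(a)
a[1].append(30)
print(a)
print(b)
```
[[4, 3, 4], [2, 1, 1, 30]]
[[4, 3, 4], [2, 1, 1]]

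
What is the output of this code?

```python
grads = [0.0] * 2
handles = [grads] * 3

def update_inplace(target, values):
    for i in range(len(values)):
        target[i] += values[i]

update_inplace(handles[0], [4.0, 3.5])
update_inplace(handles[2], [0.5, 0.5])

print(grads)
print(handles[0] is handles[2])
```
[4.5, 4.0]
True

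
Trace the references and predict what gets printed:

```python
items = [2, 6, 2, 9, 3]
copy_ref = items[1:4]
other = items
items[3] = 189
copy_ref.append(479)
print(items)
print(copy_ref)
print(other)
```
[2, 6, 2, 189, 3]
[6, 2, 9, 479]
[2, 6, 2, 189, 3]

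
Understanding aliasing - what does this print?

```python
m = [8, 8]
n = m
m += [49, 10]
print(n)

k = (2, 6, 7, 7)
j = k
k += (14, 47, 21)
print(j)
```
[8, 8, 49, 10]
(2, 6, 7, 7)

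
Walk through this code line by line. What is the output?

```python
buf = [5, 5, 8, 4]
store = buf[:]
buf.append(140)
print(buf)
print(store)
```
[5, 5, 8, 4, 140]
[5, 5, 8, 4]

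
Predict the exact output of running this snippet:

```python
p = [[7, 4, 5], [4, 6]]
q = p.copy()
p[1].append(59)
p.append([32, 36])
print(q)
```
[[7, 4, 5], [4, 6, 59]]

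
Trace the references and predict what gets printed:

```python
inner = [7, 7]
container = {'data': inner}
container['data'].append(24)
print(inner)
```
[7, 7, 24]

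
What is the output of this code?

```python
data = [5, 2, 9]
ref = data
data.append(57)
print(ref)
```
[5, 2, 9, 57]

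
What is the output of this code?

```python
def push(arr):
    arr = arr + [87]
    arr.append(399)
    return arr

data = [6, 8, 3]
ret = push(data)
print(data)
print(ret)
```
[6, 8, 3]
[6, 8, 3, 87, 399]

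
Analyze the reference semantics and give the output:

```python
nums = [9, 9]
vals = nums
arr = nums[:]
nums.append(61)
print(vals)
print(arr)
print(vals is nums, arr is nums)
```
[9, 9, 61]
[9, 9]
True False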